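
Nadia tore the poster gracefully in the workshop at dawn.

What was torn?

'the poster' marks the patient of the tearing event.

the poster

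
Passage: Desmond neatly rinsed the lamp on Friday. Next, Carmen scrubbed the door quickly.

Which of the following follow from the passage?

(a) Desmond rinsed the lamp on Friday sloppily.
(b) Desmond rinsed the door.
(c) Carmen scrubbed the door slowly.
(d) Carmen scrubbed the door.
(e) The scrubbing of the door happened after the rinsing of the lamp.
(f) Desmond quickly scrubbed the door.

(a) Not entailed — 'sloppily' adds a manner not in (and inconsistent with) the original.
(b) Not entailed — Desmond rinsed the lamp, not the door; the door belongs to the scrubbing event.
(c) Not entailed — 'slowly' adds a manner not in (and inconsistent with) the original.
(d) Entailed — the original entails any weakening of itself; this just drops 'quickly'.
(e) Entailed — the narrative places the rinsing before the scrubbing.
(f) Not entailed — the passage has Carmen scrubbing the door, not Desmond.

(d), (e)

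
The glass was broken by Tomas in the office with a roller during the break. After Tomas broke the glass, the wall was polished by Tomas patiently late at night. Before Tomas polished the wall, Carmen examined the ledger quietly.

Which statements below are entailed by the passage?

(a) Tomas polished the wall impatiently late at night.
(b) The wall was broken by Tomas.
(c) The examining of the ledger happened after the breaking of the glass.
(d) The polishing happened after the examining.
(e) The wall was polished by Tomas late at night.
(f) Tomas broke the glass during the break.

(d), (e), (f)

(a) Not entailed — 'impatiently' adds a manner not in (and inconsistent with) the original.
(b) Not entailed — Tomas broke the glass, not the wall; the wall belongs to the polishing event.
(c) Not entailed — the narrative doesn't order the breaking relative to the examining.
(d) Entailed — the narrative places the examining before the polishing.
(e) Entailed — every conjunct here is already in the original polishing event.
(f) Entailed — this follows by dropping conjuncts from the breaking event's description.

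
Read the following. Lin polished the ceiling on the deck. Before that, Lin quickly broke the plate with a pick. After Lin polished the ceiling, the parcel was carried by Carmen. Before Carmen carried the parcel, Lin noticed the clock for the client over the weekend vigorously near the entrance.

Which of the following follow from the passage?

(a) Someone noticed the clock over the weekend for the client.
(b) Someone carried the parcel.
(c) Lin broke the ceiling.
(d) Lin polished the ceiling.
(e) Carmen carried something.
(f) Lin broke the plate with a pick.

(a) Entailed — the original entails any weakening of itself; this just drops 'vigorously', 'near the entrance' and generalizes the agent.
(b) Entailed — generalizing the agent leaves a sub-description the original still satisfies.
(c) Not entailed — Lin broke the plate, not the ceiling; the ceiling belongs to the polishing event.
(d) Entailed — every conjunct here is already in the original polishing event.
(e) Entailed — this follows by dropping conjuncts from the carrying event's description.
(f) Entailed — every conjunct here is already in the original breaking event.

(a), (b), (d), (e), (f)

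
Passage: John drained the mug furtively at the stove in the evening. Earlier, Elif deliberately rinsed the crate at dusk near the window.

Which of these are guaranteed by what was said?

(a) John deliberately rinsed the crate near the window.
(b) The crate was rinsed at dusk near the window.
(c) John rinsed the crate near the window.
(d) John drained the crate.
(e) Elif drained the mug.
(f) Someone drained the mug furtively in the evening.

(b), (f)

(a) Not entailed — the passage has Elif rinsing the crate, not John.
(b) Entailed — every conjunct here is already in the original rinsing event.
(c) Not entailed — the passage has Elif rinsing the crate, not John.
(d) Not entailed — John drained the mug, not the crate; the crate belongs to the rinsing event.
(e) Not entailed — the passage has John draining the mug, not Elif.
(f) Entailed — the original entails any weakening of itself; this just drops 'at the stove' and generalizes the agent.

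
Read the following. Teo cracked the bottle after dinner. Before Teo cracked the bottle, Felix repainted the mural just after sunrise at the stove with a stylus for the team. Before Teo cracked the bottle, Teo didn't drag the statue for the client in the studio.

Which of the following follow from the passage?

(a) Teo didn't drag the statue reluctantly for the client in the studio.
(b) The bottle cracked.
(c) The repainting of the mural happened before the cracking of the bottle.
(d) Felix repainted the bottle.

(a), (b), (c)

(a) Entailed — under negation, adding a further restriction is entailed: if no such dragging event occurred, none occurred reluctantly either.
(b) Entailed — 'Teo cracked the bottle' is causative; it entails the inchoative 'the bottle cracked'.
(c) Entailed — the narrative places the repainting before the cracking.
(d) Not entailed — Felix repainted the mural, not the bottle; the bottle belongs to the cracking event.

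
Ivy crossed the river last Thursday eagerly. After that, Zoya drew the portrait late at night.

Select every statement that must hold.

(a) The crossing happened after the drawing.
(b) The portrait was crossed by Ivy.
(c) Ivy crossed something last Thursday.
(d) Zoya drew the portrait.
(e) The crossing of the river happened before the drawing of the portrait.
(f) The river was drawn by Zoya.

(c), (d), (e)

(a) Not entailed — the narrative places the crossing before the drawing, not after.
(b) Not entailed — Ivy crossed the river, not the portrait; the portrait belongs to the drawing event.
(c) Entailed — the original entails any weakening of itself; this just drops 'eagerly' and generalizes the patient.
(d) Entailed — this follows by dropping conjuncts from the drawing event's description.
(e) Entailed — the narrative places the crossing before the drawing.
(f) Not entailed — Zoya drew the portrait, not the river; the river belongs to the crossing event.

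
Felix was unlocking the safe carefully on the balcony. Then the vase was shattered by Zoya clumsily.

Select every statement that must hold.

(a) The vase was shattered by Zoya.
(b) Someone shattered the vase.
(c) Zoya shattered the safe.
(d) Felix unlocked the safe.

(a) Entailed — this follows by dropping conjuncts from the shattering event's description.
(b) Entailed — this follows by dropping conjuncts from the shattering event's description.
(c) Not entailed — Zoya shattered the vase, not the safe; the safe belongs to the unlocking event.
(d) Not entailed — 'was unlocking' is progressive on an accomplishment; it does not entail the completed 'unlocked'.

(a), (b)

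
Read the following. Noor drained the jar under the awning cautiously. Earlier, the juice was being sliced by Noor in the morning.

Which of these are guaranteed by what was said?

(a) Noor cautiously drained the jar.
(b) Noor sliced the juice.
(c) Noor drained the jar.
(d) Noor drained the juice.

(a), (c)

(a) Entailed — every conjunct here is already in the original draining event.
(b) Not entailed — 'was slicing' is progressive on an accomplishment; it does not entail the completed 'sliced'.
(c) Entailed — this follows by dropping conjuncts from the draining event's description.
(d) Not entailed — Noor drained the jar, not the juice; the juice belongs to the slicing event.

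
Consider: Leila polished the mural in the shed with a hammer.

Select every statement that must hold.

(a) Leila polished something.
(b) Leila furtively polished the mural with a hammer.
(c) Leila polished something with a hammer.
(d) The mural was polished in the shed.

(a) Entailed — the original entails any weakening of itself; this just drops 'in the shed', 'with a hammer' and generalizes the patient.
(b) Not entailed — 'furtively' adds information not in the original event.
(c) Entailed — dropping 'in the shed' and generalizing the patient leaves a sub-description the original still satisfies.
(d) Entailed — dropping 'with a hammer' and generalizing the agent leaves a sub-description the original still satisfies.

(a), (c), (d)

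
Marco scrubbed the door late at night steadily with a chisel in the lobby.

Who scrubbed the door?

'Marco' marks the agent of the scrubbing event.

Marco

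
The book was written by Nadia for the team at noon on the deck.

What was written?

'the book' marks the patient of the writing event.

the book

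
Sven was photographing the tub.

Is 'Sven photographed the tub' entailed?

no

'was photographing' is progressive; for an accomplishment like 'photograph the tub', it doesn't entail completion.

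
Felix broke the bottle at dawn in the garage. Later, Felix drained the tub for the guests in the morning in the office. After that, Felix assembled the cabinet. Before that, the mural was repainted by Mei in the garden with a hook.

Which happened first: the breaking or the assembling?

The connectives place the breaking before the assembling.

the breaking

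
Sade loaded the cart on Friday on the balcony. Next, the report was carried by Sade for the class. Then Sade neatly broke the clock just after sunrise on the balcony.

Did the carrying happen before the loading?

The narrative orders the loading before the carrying.

no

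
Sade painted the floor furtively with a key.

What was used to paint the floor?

'with a key' marks the instrument of the painting event.

a key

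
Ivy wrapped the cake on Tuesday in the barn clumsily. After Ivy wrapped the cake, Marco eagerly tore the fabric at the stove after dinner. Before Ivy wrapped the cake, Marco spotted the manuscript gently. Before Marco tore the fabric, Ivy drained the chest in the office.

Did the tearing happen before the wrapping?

The narrative orders the wrapping before the tearing.

no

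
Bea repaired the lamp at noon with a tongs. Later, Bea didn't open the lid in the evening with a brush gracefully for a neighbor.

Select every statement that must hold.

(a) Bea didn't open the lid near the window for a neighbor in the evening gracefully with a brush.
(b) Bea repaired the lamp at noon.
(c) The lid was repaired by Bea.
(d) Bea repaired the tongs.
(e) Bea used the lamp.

(a) Entailed — under negation, adding a further restriction is entailed: if no such opening event occurred, none occurred near the window either.
(b) Entailed — this follows by dropping conjuncts from the repairing event's description.
(c) Not entailed — Bea repaired the lamp, not the lid; the lid belongs to the opening event.
(d) Not entailed — the tongs is the instrument, not what was repaired.
(e) Not entailed — the lamp is the patient, not an instrument — Bea used a tongs.

(a), (b)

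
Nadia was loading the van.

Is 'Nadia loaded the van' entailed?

'was loading' is progressive; for an accomplishment like 'load the van', it doesn't entail completion.

no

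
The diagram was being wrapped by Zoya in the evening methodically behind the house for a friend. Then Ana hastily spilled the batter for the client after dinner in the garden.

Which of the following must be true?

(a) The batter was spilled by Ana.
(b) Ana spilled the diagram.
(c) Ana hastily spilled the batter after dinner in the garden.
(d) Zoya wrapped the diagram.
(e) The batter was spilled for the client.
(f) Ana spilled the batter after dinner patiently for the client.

(a), (c), (e)

(a) Entailed — the original entails any weakening of itself; this just drops 'in the garden', 'after dinner', 'hastily', 'for the client'.
(b) Not entailed — Ana spilled the batter, not the diagram; the diagram belongs to the wrapping event.
(c) Entailed — dropping 'for the client' leaves a sub-description the original still satisfies.
(d) Not entailed — 'was wrapping' is progressive on an accomplishment; it does not entail the completed 'wrapped'.
(e) Entailed — dropping 'in the garden', 'after dinner', 'hastily' and generalizing the agent leaves a sub-description the original still satisfies.
(f) Not entailed — 'patiently' adds a manner not in (and inconsistent with) the original.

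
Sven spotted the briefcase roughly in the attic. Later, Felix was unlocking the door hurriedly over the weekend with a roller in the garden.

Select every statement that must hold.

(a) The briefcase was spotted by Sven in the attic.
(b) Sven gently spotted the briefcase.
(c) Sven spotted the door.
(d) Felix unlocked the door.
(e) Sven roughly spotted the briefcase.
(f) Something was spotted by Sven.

(a), (e), (f)

(a) Entailed — this follows by dropping conjuncts from the spotting event's description.
(b) Not entailed — 'gently' adds a manner not in (and inconsistent with) the original.
(c) Not entailed — Sven spotted the briefcase, not the door; the door belongs to the unlocking event.
(d) Not entailed — 'was unlocking' is progressive on an accomplishment; it does not entail the completed 'unlocked'.
(e) Entailed — the original entails any weakening of itself; this just drops 'in the attic'.
(f) Entailed — dropping 'in the attic', 'roughly' and generalizing the patient leaves a sub-description the original still satisfies.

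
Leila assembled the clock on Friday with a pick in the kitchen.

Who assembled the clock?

Leila

'Leila' marks the agent of the assembling event.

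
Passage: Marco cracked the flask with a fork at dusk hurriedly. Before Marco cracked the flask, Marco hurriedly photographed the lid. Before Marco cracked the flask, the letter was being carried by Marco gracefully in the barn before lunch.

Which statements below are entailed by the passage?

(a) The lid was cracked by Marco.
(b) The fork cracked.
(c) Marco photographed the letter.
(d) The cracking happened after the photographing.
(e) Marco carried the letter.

(a) Not entailed — Marco cracked the flask, not the lid; the lid belongs to the photographing event.
(b) Not entailed — the flask is what cracked, not the fork.
(c) Not entailed — Marco photographed the lid, not the letter; the letter belongs to the carrying event.
(d) Entailed — the narrative places the photographing before the cracking.
(e) Entailed — 'carry' is an activity; 'was carrying' entails that some carrying happened, so 'carried' holds.

(d), (e)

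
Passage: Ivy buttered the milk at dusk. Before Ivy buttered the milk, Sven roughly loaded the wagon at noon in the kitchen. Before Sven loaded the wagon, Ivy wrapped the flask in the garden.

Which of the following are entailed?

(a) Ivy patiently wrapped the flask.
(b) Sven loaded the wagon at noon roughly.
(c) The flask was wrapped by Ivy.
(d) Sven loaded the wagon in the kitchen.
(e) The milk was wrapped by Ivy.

(a) Not entailed — 'patiently' adds information not in the original event.
(b) Entailed — this follows by dropping conjuncts from the loading event's description.
(c) Entailed — the original entails any weakening of itself; this just drops 'in the garden'.
(d) Entailed — dropping 'at noon', 'roughly' leaves a sub-description the original still satisfies.
(e) Not entailed — Ivy wrapped the flask, not the milk; the milk belongs to the buttering event.

(b), (c), (d)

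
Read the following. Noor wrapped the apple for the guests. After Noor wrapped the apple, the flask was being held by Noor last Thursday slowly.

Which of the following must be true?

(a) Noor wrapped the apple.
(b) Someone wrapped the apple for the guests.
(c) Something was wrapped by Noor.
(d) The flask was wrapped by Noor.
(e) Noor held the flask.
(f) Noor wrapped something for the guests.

(a) Entailed — this follows by dropping conjuncts from the wrapping event's description.
(b) Entailed — generalizing the agent leaves a sub-description the original still satisfies.
(c) Entailed — the original entails any weakening of itself; this just drops 'for the guests' and generalizes the patient.
(d) Not entailed — Noor wrapped the apple, not the flask; the flask belongs to the holding event.
(e) Entailed — 'hold' is an activity; 'was holding' entails that some holding happened, so 'held' holds.
(f) Entailed — generalizing the patient leaves a sub-description the original still satisfies.

(a), (b), (c), (e), (f)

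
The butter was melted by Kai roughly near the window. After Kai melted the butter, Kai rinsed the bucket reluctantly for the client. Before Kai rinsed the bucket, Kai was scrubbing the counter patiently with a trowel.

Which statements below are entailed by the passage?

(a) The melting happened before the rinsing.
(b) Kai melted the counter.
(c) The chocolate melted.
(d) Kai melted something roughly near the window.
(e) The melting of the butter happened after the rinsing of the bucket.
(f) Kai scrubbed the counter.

(a), (d), (f)

(a) Entailed — the narrative places the melting before the rinsing.
(b) Not entailed — Kai melted the butter, not the counter; the counter belongs to the scrubbing event.
(c) Not entailed — the butter is what melted, not the chocolate.
(d) Entailed — every conjunct here is already in the original melting event.
(e) Not entailed — the narrative places the melting before the rinsing, not after.
(f) Entailed — 'scrub' is an activity; 'was scrubbing' entails that some scrubbing happened, so 'scrubbed' holds.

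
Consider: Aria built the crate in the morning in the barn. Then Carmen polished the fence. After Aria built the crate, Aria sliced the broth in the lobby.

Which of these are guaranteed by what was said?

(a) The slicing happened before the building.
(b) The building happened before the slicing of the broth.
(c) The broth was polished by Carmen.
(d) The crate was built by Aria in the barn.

(b), (d)

(a) Not entailed — the narrative places the building before the slicing, not after.
(b) Entailed — the narrative places the building before the slicing.
(c) Not entailed — Carmen polished the fence, not the broth; the broth belongs to the slicing event.
(d) Entailed — the original entails any weakening of itself; this just drops 'in the morning'.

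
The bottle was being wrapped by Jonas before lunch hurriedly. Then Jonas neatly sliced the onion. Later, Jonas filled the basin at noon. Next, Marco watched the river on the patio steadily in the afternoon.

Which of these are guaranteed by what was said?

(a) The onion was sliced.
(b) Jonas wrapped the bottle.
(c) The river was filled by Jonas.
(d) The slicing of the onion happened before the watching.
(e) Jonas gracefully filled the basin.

(a), (d)

(a) Entailed — the original entails any weakening of itself; this just drops 'neatly' and generalizes the agent.
(b) Not entailed — 'was wrapping' is progressive on an accomplishment; it does not entail the completed 'wrapped'.
(c) Not entailed — Jonas filled the basin, not the river; the river belongs to the watching event.
(d) Entailed — the narrative places the slicing before the watching.
(e) Not entailed — 'gracefully' adds information not in the original event.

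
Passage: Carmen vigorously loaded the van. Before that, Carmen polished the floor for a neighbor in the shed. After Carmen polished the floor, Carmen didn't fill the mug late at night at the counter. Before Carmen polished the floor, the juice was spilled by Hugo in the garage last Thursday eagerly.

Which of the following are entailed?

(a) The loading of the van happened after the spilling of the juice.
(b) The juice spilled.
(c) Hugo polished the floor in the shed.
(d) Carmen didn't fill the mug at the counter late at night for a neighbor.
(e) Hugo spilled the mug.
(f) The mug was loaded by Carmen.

(a), (b), (d)

(a) Entailed — the narrative places the spilling before the loading.
(b) Entailed — 'Hugo spilled the juice' is causative; it entails the inchoative 'the juice spilled'.
(c) Not entailed — the passage has Carmen polishing the floor, not Hugo.
(d) Entailed — under negation, adding a further restriction is entailed: if no such filling event occurred, none occurred for a neighbor either.
(e) Not entailed — Hugo spilled the juice, not the mug; the mug belongs to the filling event.
(f) Not entailed — Carmen loaded the van, not the mug; the mug belongs to the filling event.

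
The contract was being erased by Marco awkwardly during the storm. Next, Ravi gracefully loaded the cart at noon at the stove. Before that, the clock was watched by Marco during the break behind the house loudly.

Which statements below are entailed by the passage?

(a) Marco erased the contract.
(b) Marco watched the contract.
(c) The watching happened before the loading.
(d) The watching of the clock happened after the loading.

(a) Not entailed — 'was erasing' is progressive on an accomplishment; it does not entail the completed 'erased'.
(b) Not entailed — Marco watched the clock, not the contract; the contract belongs to the erasing event.
(c) Entailed — the narrative places the watching before the loading.
(d) Not entailed — the narrative places the watching before the loading, not after.

(c)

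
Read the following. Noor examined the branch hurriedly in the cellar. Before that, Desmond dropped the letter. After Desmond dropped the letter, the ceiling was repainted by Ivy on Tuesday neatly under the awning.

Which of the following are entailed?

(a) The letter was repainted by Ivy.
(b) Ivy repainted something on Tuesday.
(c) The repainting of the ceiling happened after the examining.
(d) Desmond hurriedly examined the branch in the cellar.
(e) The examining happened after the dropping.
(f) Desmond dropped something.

(a) Not entailed — Ivy repainted the ceiling, not the letter; the letter belongs to the dropping event.
(b) Entailed — dropping 'neatly', 'under the awning' and generalizing the patient leaves a sub-description the original still satisfies.
(c) Not entailed — the narrative doesn't order the examining relative to the repainting.
(d) Not entailed — the passage has Noor examining the branch, not Desmond.
(e) Entailed — the narrative places the dropping before the examining.
(f) Entailed — this follows by dropping conjuncts from the dropping event's description.

(b), (e), (f)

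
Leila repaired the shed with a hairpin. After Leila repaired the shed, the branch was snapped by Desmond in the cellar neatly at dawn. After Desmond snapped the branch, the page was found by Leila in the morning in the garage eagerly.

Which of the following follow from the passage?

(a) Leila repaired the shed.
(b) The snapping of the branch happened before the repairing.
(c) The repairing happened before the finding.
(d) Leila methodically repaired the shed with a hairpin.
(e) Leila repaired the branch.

(a) Entailed — the original entails any weakening of itself; this just drops 'with a hairpin'.
(b) Not entailed — the narrative places the repairing before the snapping, not after.
(c) Entailed — the narrative places the repairing before the finding.
(d) Not entailed — 'methodically' adds information not in the original event.
(e) Not entailed — Leila repaired the shed, not the branch; the branch belongs to the snapping event.

(a), (c)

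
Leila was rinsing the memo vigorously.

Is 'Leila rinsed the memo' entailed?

yes

'rinse' is atelic; if Leila was rinsing the memo, then Leila rinsed the memo (for some time).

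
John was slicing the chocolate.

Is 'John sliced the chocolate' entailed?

'was slicing' is progressive; for an accomplishment like 'slice the chocolate', it doesn't entail completion.

no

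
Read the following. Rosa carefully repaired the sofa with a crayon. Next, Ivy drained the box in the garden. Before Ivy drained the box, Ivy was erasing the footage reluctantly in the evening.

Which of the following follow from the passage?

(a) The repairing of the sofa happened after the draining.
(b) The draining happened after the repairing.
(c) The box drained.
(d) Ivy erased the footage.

(b), (c)

(a) Not entailed — the narrative places the repairing before the draining, not after.
(b) Entailed — the narrative places the repairing before the draining.
(c) Entailed — 'Ivy drained the box' is causative; it entails the inchoative 'the box drained'.
(d) Not entailed — 'was erasing' is progressive on an accomplishment; it does not entail the completed 'erased'.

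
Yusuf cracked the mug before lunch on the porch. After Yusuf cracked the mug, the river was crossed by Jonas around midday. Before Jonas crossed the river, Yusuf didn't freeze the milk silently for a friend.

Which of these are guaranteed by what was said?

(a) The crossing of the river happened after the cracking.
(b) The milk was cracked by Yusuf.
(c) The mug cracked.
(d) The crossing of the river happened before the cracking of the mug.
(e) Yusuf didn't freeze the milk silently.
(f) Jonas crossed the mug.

(a) Entailed — the narrative places the cracking before the crossing.
(b) Not entailed — Yusuf cracked the mug, not the milk; the milk belongs to the freezing event.
(c) Entailed — 'Yusuf cracked the mug' is causative; it entails the inchoative 'the mug cracked'.
(d) Not entailed — the narrative places the cracking before the crossing, not after.
(e) Not entailed — dropping 'for a friend' under negation is not valid — the original leaves open that Yusuf froze the milk some other way.
(f) Not entailed — Jonas crossed the river, not the mug; the mug belongs to the cracking event.

(a), (c)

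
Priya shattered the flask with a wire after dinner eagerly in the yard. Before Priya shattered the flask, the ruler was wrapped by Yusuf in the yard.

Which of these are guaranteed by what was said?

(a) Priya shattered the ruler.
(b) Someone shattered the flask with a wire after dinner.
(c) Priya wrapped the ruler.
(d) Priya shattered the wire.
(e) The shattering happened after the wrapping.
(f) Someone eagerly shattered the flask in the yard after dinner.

(b), (e), (f)

(a) Not entailed — Priya shattered the flask, not the ruler; the ruler belongs to the wrapping event.
(b) Entailed — dropping 'in the yard', 'eagerly' and generalizing the agent leaves a sub-description the original still satisfies.
(c) Not entailed — the passage has Yusuf wrapping the ruler, not Priya.
(d) Not entailed — the wire is the instrument, not what was shattered.
(e) Entailed — the narrative places the wrapping before the shattering.
(f) Entailed — the original entails any weakening of itself; this just drops 'with a wire' and generalizes the agent.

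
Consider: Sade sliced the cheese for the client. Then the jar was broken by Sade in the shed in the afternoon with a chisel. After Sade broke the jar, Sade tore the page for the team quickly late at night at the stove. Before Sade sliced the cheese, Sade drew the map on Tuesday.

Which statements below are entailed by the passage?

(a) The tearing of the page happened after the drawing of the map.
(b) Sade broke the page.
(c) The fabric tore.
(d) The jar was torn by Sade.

(a)

(a) Entailed — the narrative places the drawing before the tearing.
(b) Not entailed — Sade broke the jar, not the page; the page belongs to the tearing event.
(c) Not entailed — the page is what tore, not the fabric.
(d) Not entailed — Sade tore the page, not the jar; the jar belongs to the breaking event.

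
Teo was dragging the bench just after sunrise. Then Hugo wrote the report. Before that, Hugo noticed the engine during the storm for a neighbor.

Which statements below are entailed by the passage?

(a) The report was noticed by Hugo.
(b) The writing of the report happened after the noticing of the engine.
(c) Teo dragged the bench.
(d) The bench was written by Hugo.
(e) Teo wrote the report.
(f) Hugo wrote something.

(b), (c), (f)

(a) Not entailed — Hugo noticed the engine, not the report; the report belongs to the writing event.
(b) Entailed — the narrative places the noticing before the writing.
(c) Entailed — 'drag' is an activity; 'was dragging' entails that some dragging happened, so 'dragged' holds.
(d) Not entailed — Hugo wrote the report, not the bench; the bench belongs to the dragging event.
(e) Not entailed — the passage has Hugo writing the report, not Teo.
(f) Entailed — the original entails any weakening of itself; this just generalizes the patient.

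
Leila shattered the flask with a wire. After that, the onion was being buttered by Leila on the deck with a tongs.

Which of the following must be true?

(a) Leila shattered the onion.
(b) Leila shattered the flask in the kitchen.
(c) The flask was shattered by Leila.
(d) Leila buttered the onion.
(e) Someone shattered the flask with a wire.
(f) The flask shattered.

(a) Not entailed — Leila shattered the flask, not the onion; the onion belongs to the buttering event.
(b) Not entailed — 'in the kitchen' adds information not in the original event.
(c) Entailed — the original entails any weakening of itself; this just drops 'with a wire'.
(d) Not entailed — 'was buttering' is progressive on an accomplishment; it does not entail the completed 'buttered'.
(e) Entailed — generalizing the agent leaves a sub-description the original still satisfies.
(f) Entailed — 'Leila shattered the flask' is causative; it entails the inchoative 'the flask shattered'.

(c), (e), (f)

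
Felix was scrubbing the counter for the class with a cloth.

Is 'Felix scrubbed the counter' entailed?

yes

'scrub' is atelic; if Felix was scrubbing the counter, then Felix scrubbed the counter (for some time).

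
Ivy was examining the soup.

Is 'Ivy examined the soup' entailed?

'examine' is atelic; if Ivy was examining the soup, then Ivy examined the soup (for some time).

yes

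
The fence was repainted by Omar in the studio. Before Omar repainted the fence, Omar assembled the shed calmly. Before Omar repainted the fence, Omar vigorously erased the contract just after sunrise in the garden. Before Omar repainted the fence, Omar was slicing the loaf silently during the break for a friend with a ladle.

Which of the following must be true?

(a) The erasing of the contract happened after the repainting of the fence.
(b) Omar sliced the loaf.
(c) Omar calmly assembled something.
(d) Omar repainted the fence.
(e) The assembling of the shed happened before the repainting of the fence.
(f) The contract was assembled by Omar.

(a) Not entailed — the narrative places the erasing before the repainting, not after.
(b) Not entailed — 'was slicing' is progressive on an accomplishment; it does not entail the completed 'sliced'.
(c) Entailed — this follows by dropping conjuncts from the assembling event's description.
(d) Entailed — dropping 'in the studio' leaves a sub-description the original still satisfies.
(e) Entailed — the narrative places the assembling before the repainting.
(f) Not entailed — Omar assembled the shed, not the contract; the contract belongs to the erasing event.

(c), (d), (e)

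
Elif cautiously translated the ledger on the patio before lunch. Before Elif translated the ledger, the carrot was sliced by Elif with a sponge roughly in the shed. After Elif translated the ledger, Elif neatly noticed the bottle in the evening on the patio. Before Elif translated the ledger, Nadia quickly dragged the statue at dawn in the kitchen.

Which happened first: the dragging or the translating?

The connectives place the dragging before the translating.

the dragging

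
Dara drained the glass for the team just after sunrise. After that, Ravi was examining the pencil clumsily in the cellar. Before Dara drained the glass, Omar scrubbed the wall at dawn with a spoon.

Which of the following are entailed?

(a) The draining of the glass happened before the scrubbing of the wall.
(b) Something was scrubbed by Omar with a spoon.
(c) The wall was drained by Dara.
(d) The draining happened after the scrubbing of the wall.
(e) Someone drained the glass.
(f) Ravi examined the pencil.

(b), (d), (e), (f)

(a) Not entailed — the narrative places the scrubbing before the draining, not after.
(b) Entailed — every conjunct here is already in the original scrubbing event.
(c) Not entailed — Dara drained the glass, not the wall; the wall belongs to the scrubbing event.
(d) Entailed — the narrative places the scrubbing before the draining.
(e) Entailed — this follows by dropping conjuncts from the draining event's description.
(f) Entailed — 'examine' is an activity; 'was examining' entails that some examining happened, so 'examined' holds.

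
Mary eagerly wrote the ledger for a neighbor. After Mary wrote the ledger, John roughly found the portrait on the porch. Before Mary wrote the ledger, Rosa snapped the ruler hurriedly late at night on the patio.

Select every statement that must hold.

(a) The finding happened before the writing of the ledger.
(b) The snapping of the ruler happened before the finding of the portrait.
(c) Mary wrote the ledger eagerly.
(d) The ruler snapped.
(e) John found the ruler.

(b), (c), (d)

(a) Not entailed — the narrative places the writing before the finding, not after.
(b) Entailed — the narrative places the snapping before the finding.
(c) Entailed — every conjunct here is already in the original writing event.
(d) Entailed — 'Rosa snapped the ruler' is causative; it entails the inchoative 'the ruler snapped'.
(e) Not entailed — John found the portrait, not the ruler; the ruler belongs to the snapping event.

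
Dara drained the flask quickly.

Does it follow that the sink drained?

Nothing is said about any sink; only the flask is affected.

no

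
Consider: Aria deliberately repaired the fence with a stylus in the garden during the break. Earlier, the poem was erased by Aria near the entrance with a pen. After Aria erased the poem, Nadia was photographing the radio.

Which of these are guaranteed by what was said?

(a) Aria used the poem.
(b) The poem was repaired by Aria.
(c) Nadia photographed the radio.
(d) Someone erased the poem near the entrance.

(a) Not entailed — the poem is the patient, not an instrument — Aria used a pen.
(b) Not entailed — Aria repaired the fence, not the poem; the poem belongs to the erasing event.
(c) Not entailed — 'was photographing' is progressive on an accomplishment; it does not entail the completed 'photographed'.
(d) Entailed — this follows by dropping conjuncts from the erasing event's description.

(d)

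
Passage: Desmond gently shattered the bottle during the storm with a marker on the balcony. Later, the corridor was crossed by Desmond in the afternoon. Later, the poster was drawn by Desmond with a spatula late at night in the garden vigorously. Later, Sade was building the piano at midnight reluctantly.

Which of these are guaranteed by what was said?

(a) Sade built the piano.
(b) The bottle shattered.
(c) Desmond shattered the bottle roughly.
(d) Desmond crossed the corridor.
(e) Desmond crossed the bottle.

(a) Not entailed — 'was building' is progressive on an accomplishment; it does not entail the completed 'built'.
(b) Entailed — 'Desmond shattered the bottle' is causative; it entails the inchoative 'the bottle shattered'.
(c) Not entailed — 'roughly' adds a manner not in (and inconsistent with) the original.
(d) Entailed — dropping 'in the afternoon' leaves a sub-description the original still satisfies.
(e) Not entailed — Desmond crossed the corridor, not the bottle; the bottle belongs to the shattering event.

(b), (d)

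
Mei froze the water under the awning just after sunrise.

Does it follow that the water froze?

'Mei froze the water' is the causative; it entails the inchoative 'the water froze'.

yes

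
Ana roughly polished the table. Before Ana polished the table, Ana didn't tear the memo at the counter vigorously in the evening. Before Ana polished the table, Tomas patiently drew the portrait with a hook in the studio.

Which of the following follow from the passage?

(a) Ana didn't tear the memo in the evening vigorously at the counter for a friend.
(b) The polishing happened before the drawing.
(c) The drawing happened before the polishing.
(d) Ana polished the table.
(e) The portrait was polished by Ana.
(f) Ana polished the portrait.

(a) Entailed — under negation, adding a further restriction is entailed: if no such tearing event occurred, none occurred for a friend either.
(b) Not entailed — the narrative places the drawing before the polishing, not after.
(c) Entailed — the narrative places the drawing before the polishing.
(d) Entailed — the original entails any weakening of itself; this just drops 'roughly'.
(e) Not entailed — Ana polished the table, not the portrait; the portrait belongs to the drawing event.
(f) Not entailed — Ana polished the table, not the portrait; the portrait belongs to the drawing event.

(a), (c), (d)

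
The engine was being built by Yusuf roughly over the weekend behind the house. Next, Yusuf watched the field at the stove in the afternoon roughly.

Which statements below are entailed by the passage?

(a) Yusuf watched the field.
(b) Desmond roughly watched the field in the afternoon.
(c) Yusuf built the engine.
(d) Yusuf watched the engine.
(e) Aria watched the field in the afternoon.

(a) Entailed — this follows by dropping conjuncts from the watching event's description.
(b) Not entailed — the passage has Yusuf watching the field, not Desmond.
(c) Not entailed — 'was building' is progressive on an accomplishment; it does not entail the completed 'built'.
(d) Not entailed — Yusuf watched the field, not the engine; the engine belongs to the building event.
(e) Not entailed — the passage has Yusuf watching the field, not Aria.

(a)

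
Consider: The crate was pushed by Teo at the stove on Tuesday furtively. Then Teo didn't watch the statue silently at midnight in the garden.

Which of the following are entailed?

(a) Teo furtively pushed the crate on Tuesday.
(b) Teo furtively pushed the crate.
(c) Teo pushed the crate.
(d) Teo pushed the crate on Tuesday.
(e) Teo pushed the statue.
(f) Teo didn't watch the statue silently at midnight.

(a) Entailed — the original entails any weakening of itself; this just drops 'at the stove'.
(b) Entailed — the original entails any weakening of itself; this just drops 'on Tuesday', 'at the stove'.
(c) Entailed — the original entails any weakening of itself; this just drops 'furtively', 'on Tuesday', 'at the stove'.
(d) Entailed — every conjunct here is already in the original pushing event.
(e) Not entailed — Teo pushed the crate, not the statue; the statue belongs to the watching event.
(f) Not entailed — dropping 'in the garden' under negation is not valid — the original leaves open that Teo watched the statue some other way.

(a), (b), (c), (d)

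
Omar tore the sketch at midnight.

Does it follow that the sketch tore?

'Omar tore the sketch' is the causative; it entails the inchoative 'the sketch tore'.

yes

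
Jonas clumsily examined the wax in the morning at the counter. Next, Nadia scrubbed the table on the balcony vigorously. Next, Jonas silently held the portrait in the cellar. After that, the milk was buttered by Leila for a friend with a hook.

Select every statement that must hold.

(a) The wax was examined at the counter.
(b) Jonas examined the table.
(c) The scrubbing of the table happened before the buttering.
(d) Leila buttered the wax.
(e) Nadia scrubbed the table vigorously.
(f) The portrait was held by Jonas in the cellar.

(a) Entailed — this follows by dropping conjuncts from the examining event's description.
(b) Not entailed — Jonas examined the wax, not the table; the table belongs to the scrubbing event.
(c) Entailed — the narrative places the scrubbing before the buttering.
(d) Not entailed — Leila buttered the milk, not the wax; the wax belongs to the examining event.
(e) Entailed — dropping 'on the balcony' leaves a sub-description the original still satisfies.
(f) Entailed — the original entails any weakening of itself; this just drops 'silently'.

(a), (c), (e), (f)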